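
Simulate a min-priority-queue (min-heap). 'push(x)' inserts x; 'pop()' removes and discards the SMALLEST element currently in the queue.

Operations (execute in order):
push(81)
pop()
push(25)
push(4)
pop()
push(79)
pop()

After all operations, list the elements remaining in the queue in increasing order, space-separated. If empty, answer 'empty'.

Answer: 79

Derivation:
push(81): heap contents = [81]
pop() → 81: heap contents = []
push(25): heap contents = [25]
push(4): heap contents = [4, 25]
pop() → 4: heap contents = [25]
push(79): heap contents = [25, 79]
pop() → 25: heap contents = [79]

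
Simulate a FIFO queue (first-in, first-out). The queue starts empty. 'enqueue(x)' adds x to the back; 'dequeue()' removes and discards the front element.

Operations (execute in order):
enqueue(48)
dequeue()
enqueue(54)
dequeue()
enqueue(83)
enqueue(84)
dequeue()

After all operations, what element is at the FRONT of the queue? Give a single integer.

enqueue(48): queue = [48]
dequeue(): queue = []
enqueue(54): queue = [54]
dequeue(): queue = []
enqueue(83): queue = [83]
enqueue(84): queue = [83, 84]
dequeue(): queue = [84]

Answer: 84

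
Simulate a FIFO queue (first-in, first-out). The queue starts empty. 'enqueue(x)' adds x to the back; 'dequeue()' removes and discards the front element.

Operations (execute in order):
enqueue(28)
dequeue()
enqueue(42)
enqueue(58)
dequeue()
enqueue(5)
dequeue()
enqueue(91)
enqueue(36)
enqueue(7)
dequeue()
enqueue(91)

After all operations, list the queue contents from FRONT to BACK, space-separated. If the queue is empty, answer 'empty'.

Answer: 91 36 7 91

Derivation:
enqueue(28): [28]
dequeue(): []
enqueue(42): [42]
enqueue(58): [42, 58]
dequeue(): [58]
enqueue(5): [58, 5]
dequeue(): [5]
enqueue(91): [5, 91]
enqueue(36): [5, 91, 36]
enqueue(7): [5, 91, 36, 7]
dequeue(): [91, 36, 7]
enqueue(91): [91, 36, 7, 91]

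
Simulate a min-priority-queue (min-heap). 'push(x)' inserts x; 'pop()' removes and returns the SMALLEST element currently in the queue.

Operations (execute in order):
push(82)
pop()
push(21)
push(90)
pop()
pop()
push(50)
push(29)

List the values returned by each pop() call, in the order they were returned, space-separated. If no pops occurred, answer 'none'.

push(82): heap contents = [82]
pop() → 82: heap contents = []
push(21): heap contents = [21]
push(90): heap contents = [21, 90]
pop() → 21: heap contents = [90]
pop() → 90: heap contents = []
push(50): heap contents = [50]
push(29): heap contents = [29, 50]

Answer: 82 21 90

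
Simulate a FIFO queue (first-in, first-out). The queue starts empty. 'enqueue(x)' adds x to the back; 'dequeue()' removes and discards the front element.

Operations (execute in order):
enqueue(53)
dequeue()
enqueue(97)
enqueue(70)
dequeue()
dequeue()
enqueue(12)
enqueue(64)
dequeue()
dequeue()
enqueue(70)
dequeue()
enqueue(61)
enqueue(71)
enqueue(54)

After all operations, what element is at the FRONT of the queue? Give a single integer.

enqueue(53): queue = [53]
dequeue(): queue = []
enqueue(97): queue = [97]
enqueue(70): queue = [97, 70]
dequeue(): queue = [70]
dequeue(): queue = []
enqueue(12): queue = [12]
enqueue(64): queue = [12, 64]
dequeue(): queue = [64]
dequeue(): queue = []
enqueue(70): queue = [70]
dequeue(): queue = []
enqueue(61): queue = [61]
enqueue(71): queue = [61, 71]
enqueue(54): queue = [61, 71, 54]

Answer: 61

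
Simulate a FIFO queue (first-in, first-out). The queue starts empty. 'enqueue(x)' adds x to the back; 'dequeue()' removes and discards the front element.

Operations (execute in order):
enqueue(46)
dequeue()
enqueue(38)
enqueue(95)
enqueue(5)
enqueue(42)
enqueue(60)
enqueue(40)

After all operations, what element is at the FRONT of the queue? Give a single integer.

Answer: 38

Derivation:
enqueue(46): queue = [46]
dequeue(): queue = []
enqueue(38): queue = [38]
enqueue(95): queue = [38, 95]
enqueue(5): queue = [38, 95, 5]
enqueue(42): queue = [38, 95, 5, 42]
enqueue(60): queue = [38, 95, 5, 42, 60]
enqueue(40): queue = [38, 95, 5, 42, 60, 40]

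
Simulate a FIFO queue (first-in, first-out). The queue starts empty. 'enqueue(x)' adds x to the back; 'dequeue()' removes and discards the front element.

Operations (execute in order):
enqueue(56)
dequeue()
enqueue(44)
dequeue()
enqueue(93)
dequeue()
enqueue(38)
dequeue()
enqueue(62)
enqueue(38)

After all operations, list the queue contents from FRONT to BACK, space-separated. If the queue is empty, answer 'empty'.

enqueue(56): [56]
dequeue(): []
enqueue(44): [44]
dequeue(): []
enqueue(93): [93]
dequeue(): []
enqueue(38): [38]
dequeue(): []
enqueue(62): [62]
enqueue(38): [62, 38]

Answer: 62 38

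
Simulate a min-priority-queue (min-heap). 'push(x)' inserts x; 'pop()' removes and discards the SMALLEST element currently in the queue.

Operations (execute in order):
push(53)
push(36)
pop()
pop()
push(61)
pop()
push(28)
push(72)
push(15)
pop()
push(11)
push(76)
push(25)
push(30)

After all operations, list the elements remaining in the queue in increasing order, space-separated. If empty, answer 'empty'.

Answer: 11 25 28 30 72 76

Derivation:
push(53): heap contents = [53]
push(36): heap contents = [36, 53]
pop() → 36: heap contents = [53]
pop() → 53: heap contents = []
push(61): heap contents = [61]
pop() → 61: heap contents = []
push(28): heap contents = [28]
push(72): heap contents = [28, 72]
push(15): heap contents = [15, 28, 72]
pop() → 15: heap contents = [28, 72]
push(11): heap contents = [11, 28, 72]
push(76): heap contents = [11, 28, 72, 76]
push(25): heap contents = [11, 25, 28, 72, 76]
push(30): heap contents = [11, 25, 28, 30, 72, 76]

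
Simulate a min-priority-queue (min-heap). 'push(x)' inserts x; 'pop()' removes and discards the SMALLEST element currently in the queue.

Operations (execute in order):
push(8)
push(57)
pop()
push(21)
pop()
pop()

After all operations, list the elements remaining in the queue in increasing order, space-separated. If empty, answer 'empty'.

Answer: empty

Derivation:
push(8): heap contents = [8]
push(57): heap contents = [8, 57]
pop() → 8: heap contents = [57]
push(21): heap contents = [21, 57]
pop() → 21: heap contents = [57]
pop() → 57: heap contents = []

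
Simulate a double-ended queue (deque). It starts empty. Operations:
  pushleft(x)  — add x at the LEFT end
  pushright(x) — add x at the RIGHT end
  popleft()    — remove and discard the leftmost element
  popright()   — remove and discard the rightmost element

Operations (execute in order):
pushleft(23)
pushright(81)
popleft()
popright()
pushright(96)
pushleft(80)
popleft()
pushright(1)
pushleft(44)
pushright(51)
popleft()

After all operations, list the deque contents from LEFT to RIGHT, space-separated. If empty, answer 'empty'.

Answer: 96 1 51

Derivation:
pushleft(23): [23]
pushright(81): [23, 81]
popleft(): [81]
popright(): []
pushright(96): [96]
pushleft(80): [80, 96]
popleft(): [96]
pushright(1): [96, 1]
pushleft(44): [44, 96, 1]
pushright(51): [44, 96, 1, 51]
popleft(): [96, 1, 51]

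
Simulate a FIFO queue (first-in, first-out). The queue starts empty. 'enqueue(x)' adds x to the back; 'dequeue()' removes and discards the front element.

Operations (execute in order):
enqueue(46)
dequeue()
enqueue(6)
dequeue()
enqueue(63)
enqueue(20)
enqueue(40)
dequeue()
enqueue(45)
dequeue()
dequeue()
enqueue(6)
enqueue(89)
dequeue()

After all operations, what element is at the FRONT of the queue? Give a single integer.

enqueue(46): queue = [46]
dequeue(): queue = []
enqueue(6): queue = [6]
dequeue(): queue = []
enqueue(63): queue = [63]
enqueue(20): queue = [63, 20]
enqueue(40): queue = [63, 20, 40]
dequeue(): queue = [20, 40]
enqueue(45): queue = [20, 40, 45]
dequeue(): queue = [40, 45]
dequeue(): queue = [45]
enqueue(6): queue = [45, 6]
enqueue(89): queue = [45, 6, 89]
dequeue(): queue = [6, 89]

Answer: 6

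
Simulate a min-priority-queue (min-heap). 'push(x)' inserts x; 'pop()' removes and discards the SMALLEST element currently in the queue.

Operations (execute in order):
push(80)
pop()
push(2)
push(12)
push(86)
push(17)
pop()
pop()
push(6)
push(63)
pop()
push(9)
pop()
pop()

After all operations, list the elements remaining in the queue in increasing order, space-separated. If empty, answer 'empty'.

push(80): heap contents = [80]
pop() → 80: heap contents = []
push(2): heap contents = [2]
push(12): heap contents = [2, 12]
push(86): heap contents = [2, 12, 86]
push(17): heap contents = [2, 12, 17, 86]
pop() → 2: heap contents = [12, 17, 86]
pop() → 12: heap contents = [17, 86]
push(6): heap contents = [6, 17, 86]
push(63): heap contents = [6, 17, 63, 86]
pop() → 6: heap contents = [17, 63, 86]
push(9): heap contents = [9, 17, 63, 86]
pop() → 9: heap contents = [17, 63, 86]
pop() → 17: heap contents = [63, 86]

Answer: 63 86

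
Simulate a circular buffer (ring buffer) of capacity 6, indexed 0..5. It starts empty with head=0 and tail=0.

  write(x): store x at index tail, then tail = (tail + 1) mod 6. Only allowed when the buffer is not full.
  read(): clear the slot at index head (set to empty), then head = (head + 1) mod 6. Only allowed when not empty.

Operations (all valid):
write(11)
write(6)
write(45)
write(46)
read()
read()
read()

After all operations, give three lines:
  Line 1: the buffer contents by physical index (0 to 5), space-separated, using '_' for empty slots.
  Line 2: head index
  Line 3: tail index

write(11): buf=[11 _ _ _ _ _], head=0, tail=1, size=1
write(6): buf=[11 6 _ _ _ _], head=0, tail=2, size=2
write(45): buf=[11 6 45 _ _ _], head=0, tail=3, size=3
write(46): buf=[11 6 45 46 _ _], head=0, tail=4, size=4
read(): buf=[_ 6 45 46 _ _], head=1, tail=4, size=3
read(): buf=[_ _ 45 46 _ _], head=2, tail=4, size=2
read(): buf=[_ _ _ 46 _ _], head=3, tail=4, size=1

Answer: _ _ _ 46 _ _
3
4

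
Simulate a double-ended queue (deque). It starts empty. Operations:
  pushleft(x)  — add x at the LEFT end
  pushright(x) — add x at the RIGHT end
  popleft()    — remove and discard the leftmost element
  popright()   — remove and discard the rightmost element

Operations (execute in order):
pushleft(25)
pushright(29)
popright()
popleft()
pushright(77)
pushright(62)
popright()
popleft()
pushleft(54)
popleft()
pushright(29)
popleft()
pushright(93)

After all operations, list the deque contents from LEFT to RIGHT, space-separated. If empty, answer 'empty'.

Answer: 93

Derivation:
pushleft(25): [25]
pushright(29): [25, 29]
popright(): [25]
popleft(): []
pushright(77): [77]
pushright(62): [77, 62]
popright(): [77]
popleft(): []
pushleft(54): [54]
popleft(): []
pushright(29): [29]
popleft(): []
pushright(93): [93]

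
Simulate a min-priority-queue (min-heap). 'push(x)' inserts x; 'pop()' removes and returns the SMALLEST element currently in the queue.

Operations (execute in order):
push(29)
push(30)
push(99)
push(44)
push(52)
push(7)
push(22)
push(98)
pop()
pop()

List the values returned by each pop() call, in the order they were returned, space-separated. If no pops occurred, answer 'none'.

push(29): heap contents = [29]
push(30): heap contents = [29, 30]
push(99): heap contents = [29, 30, 99]
push(44): heap contents = [29, 30, 44, 99]
push(52): heap contents = [29, 30, 44, 52, 99]
push(7): heap contents = [7, 29, 30, 44, 52, 99]
push(22): heap contents = [7, 22, 29, 30, 44, 52, 99]
push(98): heap contents = [7, 22, 29, 30, 44, 52, 98, 99]
pop() → 7: heap contents = [22, 29, 30, 44, 52, 98, 99]
pop() → 22: heap contents = [29, 30, 44, 52, 98, 99]

Answer: 7 22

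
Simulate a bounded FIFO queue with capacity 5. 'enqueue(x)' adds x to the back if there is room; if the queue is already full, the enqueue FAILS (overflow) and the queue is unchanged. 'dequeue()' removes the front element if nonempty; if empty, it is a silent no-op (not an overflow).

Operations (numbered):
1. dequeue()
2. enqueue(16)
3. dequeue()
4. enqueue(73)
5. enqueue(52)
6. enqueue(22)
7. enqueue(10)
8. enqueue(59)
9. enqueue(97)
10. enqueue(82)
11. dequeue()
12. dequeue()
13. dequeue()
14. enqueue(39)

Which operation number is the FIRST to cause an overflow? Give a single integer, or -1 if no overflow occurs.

Answer: 9

Derivation:
1. dequeue(): empty, no-op, size=0
2. enqueue(16): size=1
3. dequeue(): size=0
4. enqueue(73): size=1
5. enqueue(52): size=2
6. enqueue(22): size=3
7. enqueue(10): size=4
8. enqueue(59): size=5
9. enqueue(97): size=5=cap → OVERFLOW (fail)
10. enqueue(82): size=5=cap → OVERFLOW (fail)
11. dequeue(): size=4
12. dequeue(): size=3
13. dequeue(): size=2
14. enqueue(39): size=3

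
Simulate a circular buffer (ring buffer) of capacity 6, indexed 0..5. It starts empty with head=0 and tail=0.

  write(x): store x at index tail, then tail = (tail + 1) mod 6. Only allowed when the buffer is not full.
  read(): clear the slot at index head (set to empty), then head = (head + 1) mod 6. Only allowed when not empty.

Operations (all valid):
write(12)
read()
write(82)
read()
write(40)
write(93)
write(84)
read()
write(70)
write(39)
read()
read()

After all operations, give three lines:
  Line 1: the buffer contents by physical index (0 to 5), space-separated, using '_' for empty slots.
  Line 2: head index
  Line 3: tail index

Answer: 39 _ _ _ _ 70
5
1

Derivation:
write(12): buf=[12 _ _ _ _ _], head=0, tail=1, size=1
read(): buf=[_ _ _ _ _ _], head=1, tail=1, size=0
write(82): buf=[_ 82 _ _ _ _], head=1, tail=2, size=1
read(): buf=[_ _ _ _ _ _], head=2, tail=2, size=0
write(40): buf=[_ _ 40 _ _ _], head=2, tail=3, size=1
write(93): buf=[_ _ 40 93 _ _], head=2, tail=4, size=2
write(84): buf=[_ _ 40 93 84 _], head=2, tail=5, size=3
read(): buf=[_ _ _ 93 84 _], head=3, tail=5, size=2
write(70): buf=[_ _ _ 93 84 70], head=3, tail=0, size=3
write(39): buf=[39 _ _ 93 84 70], head=3, tail=1, size=4
read(): buf=[39 _ _ _ 84 70], head=4, tail=1, size=3
read(): buf=[39 _ _ _ _ 70], head=5, tail=1, size=2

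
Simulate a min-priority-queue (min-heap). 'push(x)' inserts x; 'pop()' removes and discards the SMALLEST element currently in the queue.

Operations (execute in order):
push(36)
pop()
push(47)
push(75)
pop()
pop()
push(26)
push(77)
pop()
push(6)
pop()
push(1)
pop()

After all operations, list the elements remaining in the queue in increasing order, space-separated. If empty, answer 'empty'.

Answer: 77

Derivation:
push(36): heap contents = [36]
pop() → 36: heap contents = []
push(47): heap contents = [47]
push(75): heap contents = [47, 75]
pop() → 47: heap contents = [75]
pop() → 75: heap contents = []
push(26): heap contents = [26]
push(77): heap contents = [26, 77]
pop() → 26: heap contents = [77]
push(6): heap contents = [6, 77]
pop() → 6: heap contents = [77]
push(1): heap contents = [1, 77]
pop() → 1: heap contents = [77]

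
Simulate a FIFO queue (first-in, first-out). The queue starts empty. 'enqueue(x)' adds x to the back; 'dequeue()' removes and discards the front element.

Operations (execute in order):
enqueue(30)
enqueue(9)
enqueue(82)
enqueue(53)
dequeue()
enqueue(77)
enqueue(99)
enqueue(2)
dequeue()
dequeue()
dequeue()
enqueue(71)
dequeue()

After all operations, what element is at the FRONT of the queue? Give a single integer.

Answer: 99

Derivation:
enqueue(30): queue = [30]
enqueue(9): queue = [30, 9]
enqueue(82): queue = [30, 9, 82]
enqueue(53): queue = [30, 9, 82, 53]
dequeue(): queue = [9, 82, 53]
enqueue(77): queue = [9, 82, 53, 77]
enqueue(99): queue = [9, 82, 53, 77, 99]
enqueue(2): queue = [9, 82, 53, 77, 99, 2]
dequeue(): queue = [82, 53, 77, 99, 2]
dequeue(): queue = [53, 77, 99, 2]
dequeue(): queue = [77, 99, 2]
enqueue(71): queue = [77, 99, 2, 71]
dequeue(): queue = [99, 2, 71]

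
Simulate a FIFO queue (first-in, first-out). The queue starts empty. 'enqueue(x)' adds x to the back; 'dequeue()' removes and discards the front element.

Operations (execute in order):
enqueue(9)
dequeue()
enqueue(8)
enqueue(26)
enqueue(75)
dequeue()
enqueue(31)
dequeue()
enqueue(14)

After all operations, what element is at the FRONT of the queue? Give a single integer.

Answer: 75

Derivation:
enqueue(9): queue = [9]
dequeue(): queue = []
enqueue(8): queue = [8]
enqueue(26): queue = [8, 26]
enqueue(75): queue = [8, 26, 75]
dequeue(): queue = [26, 75]
enqueue(31): queue = [26, 75, 31]
dequeue(): queue = [75, 31]
enqueue(14): queue = [75, 31, 14]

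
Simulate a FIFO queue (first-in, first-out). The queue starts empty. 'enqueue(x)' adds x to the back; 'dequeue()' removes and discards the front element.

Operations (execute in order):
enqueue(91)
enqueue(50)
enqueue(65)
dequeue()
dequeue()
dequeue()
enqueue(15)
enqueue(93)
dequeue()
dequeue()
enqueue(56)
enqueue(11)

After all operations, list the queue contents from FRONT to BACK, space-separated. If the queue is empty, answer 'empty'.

Answer: 56 11

Derivation:
enqueue(91): [91]
enqueue(50): [91, 50]
enqueue(65): [91, 50, 65]
dequeue(): [50, 65]
dequeue(): [65]
dequeue(): []
enqueue(15): [15]
enqueue(93): [15, 93]
dequeue(): [93]
dequeue(): []
enqueue(56): [56]
enqueue(11): [56, 11]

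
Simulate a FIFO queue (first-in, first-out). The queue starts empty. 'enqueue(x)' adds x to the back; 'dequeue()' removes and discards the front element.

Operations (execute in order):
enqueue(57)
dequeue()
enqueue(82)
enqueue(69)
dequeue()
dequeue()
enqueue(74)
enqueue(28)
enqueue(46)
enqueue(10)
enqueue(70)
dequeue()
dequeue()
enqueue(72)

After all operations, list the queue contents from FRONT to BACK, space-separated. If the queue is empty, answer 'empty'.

Answer: 46 10 70 72

Derivation:
enqueue(57): [57]
dequeue(): []
enqueue(82): [82]
enqueue(69): [82, 69]
dequeue(): [69]
dequeue(): []
enqueue(74): [74]
enqueue(28): [74, 28]
enqueue(46): [74, 28, 46]
enqueue(10): [74, 28, 46, 10]
enqueue(70): [74, 28, 46, 10, 70]
dequeue(): [28, 46, 10, 70]
dequeue(): [46, 10, 70]
enqueue(72): [46, 10, 70, 72]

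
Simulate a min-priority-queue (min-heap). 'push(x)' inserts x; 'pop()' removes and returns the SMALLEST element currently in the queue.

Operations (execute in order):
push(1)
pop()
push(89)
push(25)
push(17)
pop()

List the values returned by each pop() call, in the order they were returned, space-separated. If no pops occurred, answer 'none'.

push(1): heap contents = [1]
pop() → 1: heap contents = []
push(89): heap contents = [89]
push(25): heap contents = [25, 89]
push(17): heap contents = [17, 25, 89]
pop() → 17: heap contents = [25, 89]

Answer: 1 17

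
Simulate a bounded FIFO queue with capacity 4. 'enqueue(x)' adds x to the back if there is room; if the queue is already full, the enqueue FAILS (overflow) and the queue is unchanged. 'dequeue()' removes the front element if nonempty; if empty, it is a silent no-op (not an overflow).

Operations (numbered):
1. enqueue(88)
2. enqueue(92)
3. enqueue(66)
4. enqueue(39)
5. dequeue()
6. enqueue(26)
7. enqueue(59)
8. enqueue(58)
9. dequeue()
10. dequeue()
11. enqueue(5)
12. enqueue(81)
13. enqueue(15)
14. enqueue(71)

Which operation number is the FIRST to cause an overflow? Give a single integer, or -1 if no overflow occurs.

1. enqueue(88): size=1
2. enqueue(92): size=2
3. enqueue(66): size=3
4. enqueue(39): size=4
5. dequeue(): size=3
6. enqueue(26): size=4
7. enqueue(59): size=4=cap → OVERFLOW (fail)
8. enqueue(58): size=4=cap → OVERFLOW (fail)
9. dequeue(): size=3
10. dequeue(): size=2
11. enqueue(5): size=3
12. enqueue(81): size=4
13. enqueue(15): size=4=cap → OVERFLOW (fail)
14. enqueue(71): size=4=cap → OVERFLOW (fail)

Answer: 7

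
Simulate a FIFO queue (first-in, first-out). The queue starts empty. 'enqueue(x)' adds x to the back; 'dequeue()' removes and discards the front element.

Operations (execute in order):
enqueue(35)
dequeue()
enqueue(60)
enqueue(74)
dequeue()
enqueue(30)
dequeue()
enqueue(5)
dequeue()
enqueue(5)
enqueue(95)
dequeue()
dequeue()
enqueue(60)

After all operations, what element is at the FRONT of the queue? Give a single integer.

enqueue(35): queue = [35]
dequeue(): queue = []
enqueue(60): queue = [60]
enqueue(74): queue = [60, 74]
dequeue(): queue = [74]
enqueue(30): queue = [74, 30]
dequeue(): queue = [30]
enqueue(5): queue = [30, 5]
dequeue(): queue = [5]
enqueue(5): queue = [5, 5]
enqueue(95): queue = [5, 5, 95]
dequeue(): queue = [5, 95]
dequeue(): queue = [95]
enqueue(60): queue = [95, 60]

Answer: 95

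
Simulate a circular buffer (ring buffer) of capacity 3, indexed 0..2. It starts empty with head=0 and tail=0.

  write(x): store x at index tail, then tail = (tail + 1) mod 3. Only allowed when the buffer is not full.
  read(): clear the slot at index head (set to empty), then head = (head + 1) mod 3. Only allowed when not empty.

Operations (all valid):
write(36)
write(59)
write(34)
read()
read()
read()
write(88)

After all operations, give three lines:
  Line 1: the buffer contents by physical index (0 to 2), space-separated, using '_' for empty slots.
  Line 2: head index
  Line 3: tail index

write(36): buf=[36 _ _], head=0, tail=1, size=1
write(59): buf=[36 59 _], head=0, tail=2, size=2
write(34): buf=[36 59 34], head=0, tail=0, size=3
read(): buf=[_ 59 34], head=1, tail=0, size=2
read(): buf=[_ _ 34], head=2, tail=0, size=1
read(): buf=[_ _ _], head=0, tail=0, size=0
write(88): buf=[88 _ _], head=0, tail=1, size=1

Answer: 88 _ _
0
1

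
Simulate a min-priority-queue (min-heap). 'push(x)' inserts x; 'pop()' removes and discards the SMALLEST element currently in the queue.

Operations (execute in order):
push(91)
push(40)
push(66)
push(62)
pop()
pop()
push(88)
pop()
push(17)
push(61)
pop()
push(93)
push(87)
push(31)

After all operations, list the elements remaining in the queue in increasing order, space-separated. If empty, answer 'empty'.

push(91): heap contents = [91]
push(40): heap contents = [40, 91]
push(66): heap contents = [40, 66, 91]
push(62): heap contents = [40, 62, 66, 91]
pop() → 40: heap contents = [62, 66, 91]
pop() → 62: heap contents = [66, 91]
push(88): heap contents = [66, 88, 91]
pop() → 66: heap contents = [88, 91]
push(17): heap contents = [17, 88, 91]
push(61): heap contents = [17, 61, 88, 91]
pop() → 17: heap contents = [61, 88, 91]
push(93): heap contents = [61, 88, 91, 93]
push(87): heap contents = [61, 87, 88, 91, 93]
push(31): heap contents = [31, 61, 87, 88, 91, 93]

Answer: 31 61 87 88 91 93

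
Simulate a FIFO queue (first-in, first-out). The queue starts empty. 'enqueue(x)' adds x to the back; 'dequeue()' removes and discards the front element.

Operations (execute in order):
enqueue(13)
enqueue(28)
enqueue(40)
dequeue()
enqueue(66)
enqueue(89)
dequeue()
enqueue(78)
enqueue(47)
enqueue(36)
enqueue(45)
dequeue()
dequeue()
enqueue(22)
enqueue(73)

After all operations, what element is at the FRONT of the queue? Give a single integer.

enqueue(13): queue = [13]
enqueue(28): queue = [13, 28]
enqueue(40): queue = [13, 28, 40]
dequeue(): queue = [28, 40]
enqueue(66): queue = [28, 40, 66]
enqueue(89): queue = [28, 40, 66, 89]
dequeue(): queue = [40, 66, 89]
enqueue(78): queue = [40, 66, 89, 78]
enqueue(47): queue = [40, 66, 89, 78, 47]
enqueue(36): queue = [40, 66, 89, 78, 47, 36]
enqueue(45): queue = [40, 66, 89, 78, 47, 36, 45]
dequeue(): queue = [66, 89, 78, 47, 36, 45]
dequeue(): queue = [89, 78, 47, 36, 45]
enqueue(22): queue = [89, 78, 47, 36, 45, 22]
enqueue(73): queue = [89, 78, 47, 36, 45, 22, 73]

Answer: 89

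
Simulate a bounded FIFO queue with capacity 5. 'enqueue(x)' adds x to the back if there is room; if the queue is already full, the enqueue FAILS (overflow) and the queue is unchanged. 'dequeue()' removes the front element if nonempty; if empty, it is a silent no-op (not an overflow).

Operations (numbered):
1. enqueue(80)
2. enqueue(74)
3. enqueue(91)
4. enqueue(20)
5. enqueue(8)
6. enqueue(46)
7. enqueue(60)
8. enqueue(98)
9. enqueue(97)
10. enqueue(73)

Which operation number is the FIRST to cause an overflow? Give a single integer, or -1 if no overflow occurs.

Answer: 6

Derivation:
1. enqueue(80): size=1
2. enqueue(74): size=2
3. enqueue(91): size=3
4. enqueue(20): size=4
5. enqueue(8): size=5
6. enqueue(46): size=5=cap → OVERFLOW (fail)
7. enqueue(60): size=5=cap → OVERFLOW (fail)
8. enqueue(98): size=5=cap → OVERFLOW (fail)
9. enqueue(97): size=5=cap → OVERFLOW (fail)
10. enqueue(73): size=5=cap → OVERFLOW (fail)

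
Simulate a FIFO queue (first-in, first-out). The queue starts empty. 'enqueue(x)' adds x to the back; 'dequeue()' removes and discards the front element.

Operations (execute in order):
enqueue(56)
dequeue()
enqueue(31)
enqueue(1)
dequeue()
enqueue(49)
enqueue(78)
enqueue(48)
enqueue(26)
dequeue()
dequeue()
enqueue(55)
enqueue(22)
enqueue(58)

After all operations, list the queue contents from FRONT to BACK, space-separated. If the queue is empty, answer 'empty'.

enqueue(56): [56]
dequeue(): []
enqueue(31): [31]
enqueue(1): [31, 1]
dequeue(): [1]
enqueue(49): [1, 49]
enqueue(78): [1, 49, 78]
enqueue(48): [1, 49, 78, 48]
enqueue(26): [1, 49, 78, 48, 26]
dequeue(): [49, 78, 48, 26]
dequeue(): [78, 48, 26]
enqueue(55): [78, 48, 26, 55]
enqueue(22): [78, 48, 26, 55, 22]
enqueue(58): [78, 48, 26, 55, 22, 58]

Answer: 78 48 26 55 22 58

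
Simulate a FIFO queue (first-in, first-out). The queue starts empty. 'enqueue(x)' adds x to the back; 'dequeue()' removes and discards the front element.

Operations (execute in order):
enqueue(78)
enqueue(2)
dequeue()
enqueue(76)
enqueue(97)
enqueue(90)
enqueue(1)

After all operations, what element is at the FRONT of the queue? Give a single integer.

Answer: 2

Derivation:
enqueue(78): queue = [78]
enqueue(2): queue = [78, 2]
dequeue(): queue = [2]
enqueue(76): queue = [2, 76]
enqueue(97): queue = [2, 76, 97]
enqueue(90): queue = [2, 76, 97, 90]
enqueue(1): queue = [2, 76, 97, 90, 1]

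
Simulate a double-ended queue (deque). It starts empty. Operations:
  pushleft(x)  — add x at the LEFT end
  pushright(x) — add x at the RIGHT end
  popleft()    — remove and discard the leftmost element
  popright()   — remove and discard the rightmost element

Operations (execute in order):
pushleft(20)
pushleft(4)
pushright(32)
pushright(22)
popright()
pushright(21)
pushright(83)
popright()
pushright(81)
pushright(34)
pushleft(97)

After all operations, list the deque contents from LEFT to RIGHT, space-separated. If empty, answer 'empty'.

Answer: 97 4 20 32 21 81 34

Derivation:
pushleft(20): [20]
pushleft(4): [4, 20]
pushright(32): [4, 20, 32]
pushright(22): [4, 20, 32, 22]
popright(): [4, 20, 32]
pushright(21): [4, 20, 32, 21]
pushright(83): [4, 20, 32, 21, 83]
popright(): [4, 20, 32, 21]
pushright(81): [4, 20, 32, 21, 81]
pushright(34): [4, 20, 32, 21, 81, 34]
pushleft(97): [97, 4, 20, 32, 21, 81, 34]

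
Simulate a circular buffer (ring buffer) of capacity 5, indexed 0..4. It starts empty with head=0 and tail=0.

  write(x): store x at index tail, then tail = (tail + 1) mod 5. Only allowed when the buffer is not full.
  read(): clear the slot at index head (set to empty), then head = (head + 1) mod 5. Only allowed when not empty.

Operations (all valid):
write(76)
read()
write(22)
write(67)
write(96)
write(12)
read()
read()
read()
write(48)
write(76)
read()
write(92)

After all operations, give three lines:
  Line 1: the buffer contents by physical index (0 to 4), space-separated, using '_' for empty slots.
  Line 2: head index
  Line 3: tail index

write(76): buf=[76 _ _ _ _], head=0, tail=1, size=1
read(): buf=[_ _ _ _ _], head=1, tail=1, size=0
write(22): buf=[_ 22 _ _ _], head=1, tail=2, size=1
write(67): buf=[_ 22 67 _ _], head=1, tail=3, size=2
write(96): buf=[_ 22 67 96 _], head=1, tail=4, size=3
write(12): buf=[_ 22 67 96 12], head=1, tail=0, size=4
read(): buf=[_ _ 67 96 12], head=2, tail=0, size=3
read(): buf=[_ _ _ 96 12], head=3, tail=0, size=2
read(): buf=[_ _ _ _ 12], head=4, tail=0, size=1
write(48): buf=[48 _ _ _ 12], head=4, tail=1, size=2
write(76): buf=[48 76 _ _ 12], head=4, tail=2, size=3
read(): buf=[48 76 _ _ _], head=0, tail=2, size=2
write(92): buf=[48 76 92 _ _], head=0, tail=3, size=3

Answer: 48 76 92 _ _
0
3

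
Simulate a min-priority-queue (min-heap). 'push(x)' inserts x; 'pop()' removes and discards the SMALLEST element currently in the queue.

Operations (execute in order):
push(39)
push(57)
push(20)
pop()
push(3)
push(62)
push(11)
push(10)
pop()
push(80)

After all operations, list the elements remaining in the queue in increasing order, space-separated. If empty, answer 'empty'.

Answer: 10 11 39 57 62 80

Derivation:
push(39): heap contents = [39]
push(57): heap contents = [39, 57]
push(20): heap contents = [20, 39, 57]
pop() → 20: heap contents = [39, 57]
push(3): heap contents = [3, 39, 57]
push(62): heap contents = [3, 39, 57, 62]
push(11): heap contents = [3, 11, 39, 57, 62]
push(10): heap contents = [3, 10, 11, 39, 57, 62]
pop() → 3: heap contents = [10, 11, 39, 57, 62]
push(80): heap contents = [10, 11, 39, 57, 62, 80]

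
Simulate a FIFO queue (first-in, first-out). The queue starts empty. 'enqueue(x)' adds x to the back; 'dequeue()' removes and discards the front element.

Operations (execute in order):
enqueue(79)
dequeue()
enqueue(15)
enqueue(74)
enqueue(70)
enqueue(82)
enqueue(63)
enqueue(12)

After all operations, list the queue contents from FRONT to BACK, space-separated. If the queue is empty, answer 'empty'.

Answer: 15 74 70 82 63 12

Derivation:
enqueue(79): [79]
dequeue(): []
enqueue(15): [15]
enqueue(74): [15, 74]
enqueue(70): [15, 74, 70]
enqueue(82): [15, 74, 70, 82]
enqueue(63): [15, 74, 70, 82, 63]
enqueue(12): [15, 74, 70, 82, 63, 12]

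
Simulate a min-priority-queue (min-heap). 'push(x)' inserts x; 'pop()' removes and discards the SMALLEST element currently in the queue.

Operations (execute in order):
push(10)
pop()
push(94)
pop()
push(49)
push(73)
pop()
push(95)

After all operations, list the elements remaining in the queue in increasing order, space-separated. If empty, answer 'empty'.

Answer: 73 95

Derivation:
push(10): heap contents = [10]
pop() → 10: heap contents = []
push(94): heap contents = [94]
pop() → 94: heap contents = []
push(49): heap contents = [49]
push(73): heap contents = [49, 73]
pop() → 49: heap contents = [73]
push(95): heap contents = [73, 95]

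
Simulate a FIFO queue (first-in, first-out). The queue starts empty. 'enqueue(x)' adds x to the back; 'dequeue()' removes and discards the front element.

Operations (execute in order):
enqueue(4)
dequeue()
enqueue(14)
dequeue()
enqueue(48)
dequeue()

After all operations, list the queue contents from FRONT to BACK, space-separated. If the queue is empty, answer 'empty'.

Answer: empty

Derivation:
enqueue(4): [4]
dequeue(): []
enqueue(14): [14]
dequeue(): []
enqueue(48): [48]
dequeue(): []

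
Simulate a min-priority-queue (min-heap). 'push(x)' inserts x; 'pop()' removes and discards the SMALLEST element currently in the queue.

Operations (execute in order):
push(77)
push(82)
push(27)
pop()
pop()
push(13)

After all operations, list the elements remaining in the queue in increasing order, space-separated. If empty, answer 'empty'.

push(77): heap contents = [77]
push(82): heap contents = [77, 82]
push(27): heap contents = [27, 77, 82]
pop() → 27: heap contents = [77, 82]
pop() → 77: heap contents = [82]
push(13): heap contents = [13, 82]

Answer: 13 82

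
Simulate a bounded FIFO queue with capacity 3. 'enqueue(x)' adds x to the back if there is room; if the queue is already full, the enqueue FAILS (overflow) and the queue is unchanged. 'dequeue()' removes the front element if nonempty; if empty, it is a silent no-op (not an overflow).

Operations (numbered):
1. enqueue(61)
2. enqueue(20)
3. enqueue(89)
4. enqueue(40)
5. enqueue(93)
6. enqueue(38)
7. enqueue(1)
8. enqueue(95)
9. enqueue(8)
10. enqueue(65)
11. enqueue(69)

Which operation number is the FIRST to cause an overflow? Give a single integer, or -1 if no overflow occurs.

Answer: 4

Derivation:
1. enqueue(61): size=1
2. enqueue(20): size=2
3. enqueue(89): size=3
4. enqueue(40): size=3=cap → OVERFLOW (fail)
5. enqueue(93): size=3=cap → OVERFLOW (fail)
6. enqueue(38): size=3=cap → OVERFLOW (fail)
7. enqueue(1): size=3=cap → OVERFLOW (fail)
8. enqueue(95): size=3=cap → OVERFLOW (fail)
9. enqueue(8): size=3=cap → OVERFLOW (fail)
10. enqueue(65): size=3=cap → OVERFLOW (fail)
11. enqueue(69): size=3=cap → OVERFLOW (fail)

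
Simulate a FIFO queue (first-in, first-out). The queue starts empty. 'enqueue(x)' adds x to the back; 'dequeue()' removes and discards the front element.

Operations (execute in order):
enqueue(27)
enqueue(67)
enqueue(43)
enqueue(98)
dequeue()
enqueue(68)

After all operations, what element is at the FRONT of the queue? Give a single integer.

enqueue(27): queue = [27]
enqueue(67): queue = [27, 67]
enqueue(43): queue = [27, 67, 43]
enqueue(98): queue = [27, 67, 43, 98]
dequeue(): queue = [67, 43, 98]
enqueue(68): queue = [67, 43, 98, 68]

Answer: 67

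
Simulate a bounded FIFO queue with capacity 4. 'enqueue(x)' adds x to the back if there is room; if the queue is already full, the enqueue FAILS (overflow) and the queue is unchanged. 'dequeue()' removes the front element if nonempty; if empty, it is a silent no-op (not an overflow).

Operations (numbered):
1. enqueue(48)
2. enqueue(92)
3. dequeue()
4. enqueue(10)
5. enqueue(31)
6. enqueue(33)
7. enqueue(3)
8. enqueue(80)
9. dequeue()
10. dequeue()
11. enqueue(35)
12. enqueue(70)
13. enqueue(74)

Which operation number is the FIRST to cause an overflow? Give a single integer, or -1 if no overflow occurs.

Answer: 7

Derivation:
1. enqueue(48): size=1
2. enqueue(92): size=2
3. dequeue(): size=1
4. enqueue(10): size=2
5. enqueue(31): size=3
6. enqueue(33): size=4
7. enqueue(3): size=4=cap → OVERFLOW (fail)
8. enqueue(80): size=4=cap → OVERFLOW (fail)
9. dequeue(): size=3
10. dequeue(): size=2
11. enqueue(35): size=3
12. enqueue(70): size=4
13. enqueue(74): size=4=cap → OVERFLOW (fail)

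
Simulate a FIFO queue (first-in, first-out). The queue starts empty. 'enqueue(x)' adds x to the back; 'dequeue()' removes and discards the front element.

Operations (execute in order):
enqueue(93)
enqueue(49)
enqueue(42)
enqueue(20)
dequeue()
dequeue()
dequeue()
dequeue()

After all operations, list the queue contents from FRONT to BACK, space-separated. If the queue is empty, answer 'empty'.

Answer: empty

Derivation:
enqueue(93): [93]
enqueue(49): [93, 49]
enqueue(42): [93, 49, 42]
enqueue(20): [93, 49, 42, 20]
dequeue(): [49, 42, 20]
dequeue(): [42, 20]
dequeue(): [20]
dequeue(): []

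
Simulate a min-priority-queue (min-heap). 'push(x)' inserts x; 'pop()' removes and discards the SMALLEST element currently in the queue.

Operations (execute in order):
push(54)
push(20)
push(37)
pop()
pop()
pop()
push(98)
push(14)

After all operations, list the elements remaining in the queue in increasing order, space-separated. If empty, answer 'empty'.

push(54): heap contents = [54]
push(20): heap contents = [20, 54]
push(37): heap contents = [20, 37, 54]
pop() → 20: heap contents = [37, 54]
pop() → 37: heap contents = [54]
pop() → 54: heap contents = []
push(98): heap contents = [98]
push(14): heap contents = [14, 98]

Answer: 14 98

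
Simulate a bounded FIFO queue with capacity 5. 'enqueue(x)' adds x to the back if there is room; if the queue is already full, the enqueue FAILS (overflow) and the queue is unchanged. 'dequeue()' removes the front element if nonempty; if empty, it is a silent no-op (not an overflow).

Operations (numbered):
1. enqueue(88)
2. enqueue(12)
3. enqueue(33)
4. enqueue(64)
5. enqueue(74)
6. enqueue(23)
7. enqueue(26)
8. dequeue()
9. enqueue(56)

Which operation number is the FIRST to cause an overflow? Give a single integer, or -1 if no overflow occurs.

1. enqueue(88): size=1
2. enqueue(12): size=2
3. enqueue(33): size=3
4. enqueue(64): size=4
5. enqueue(74): size=5
6. enqueue(23): size=5=cap → OVERFLOW (fail)
7. enqueue(26): size=5=cap → OVERFLOW (fail)
8. dequeue(): size=4
9. enqueue(56): size=5

Answer: 6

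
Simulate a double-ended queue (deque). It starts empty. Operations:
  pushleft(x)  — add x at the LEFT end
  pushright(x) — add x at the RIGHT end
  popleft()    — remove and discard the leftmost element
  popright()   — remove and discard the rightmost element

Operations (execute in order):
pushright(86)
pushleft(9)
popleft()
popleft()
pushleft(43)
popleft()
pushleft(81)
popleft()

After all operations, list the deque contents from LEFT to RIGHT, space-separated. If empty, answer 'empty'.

Answer: empty

Derivation:
pushright(86): [86]
pushleft(9): [9, 86]
popleft(): [86]
popleft(): []
pushleft(43): [43]
popleft(): []
pushleft(81): [81]
popleft(): []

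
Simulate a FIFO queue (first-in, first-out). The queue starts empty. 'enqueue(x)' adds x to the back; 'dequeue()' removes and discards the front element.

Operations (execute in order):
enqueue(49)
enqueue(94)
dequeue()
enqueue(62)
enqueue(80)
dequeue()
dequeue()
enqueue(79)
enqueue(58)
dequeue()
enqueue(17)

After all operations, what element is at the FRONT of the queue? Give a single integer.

Answer: 79

Derivation:
enqueue(49): queue = [49]
enqueue(94): queue = [49, 94]
dequeue(): queue = [94]
enqueue(62): queue = [94, 62]
enqueue(80): queue = [94, 62, 80]
dequeue(): queue = [62, 80]
dequeue(): queue = [80]
enqueue(79): queue = [80, 79]
enqueue(58): queue = [80, 79, 58]
dequeue(): queue = [79, 58]
enqueue(17): queue = [79, 58, 17]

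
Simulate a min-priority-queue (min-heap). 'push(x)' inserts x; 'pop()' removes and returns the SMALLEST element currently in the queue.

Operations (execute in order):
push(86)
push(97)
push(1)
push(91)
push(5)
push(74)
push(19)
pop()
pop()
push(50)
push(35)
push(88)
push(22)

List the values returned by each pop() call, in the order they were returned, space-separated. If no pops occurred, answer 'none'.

push(86): heap contents = [86]
push(97): heap contents = [86, 97]
push(1): heap contents = [1, 86, 97]
push(91): heap contents = [1, 86, 91, 97]
push(5): heap contents = [1, 5, 86, 91, 97]
push(74): heap contents = [1, 5, 74, 86, 91, 97]
push(19): heap contents = [1, 5, 19, 74, 86, 91, 97]
pop() → 1: heap contents = [5, 19, 74, 86, 91, 97]
pop() → 5: heap contents = [19, 74, 86, 91, 97]
push(50): heap contents = [19, 50, 74, 86, 91, 97]
push(35): heap contents = [19, 35, 50, 74, 86, 91, 97]
push(88): heap contents = [19, 35, 50, 74, 86, 88, 91, 97]
push(22): heap contents = [19, 22, 35, 50, 74, 86, 88, 91, 97]

Answer: 1 5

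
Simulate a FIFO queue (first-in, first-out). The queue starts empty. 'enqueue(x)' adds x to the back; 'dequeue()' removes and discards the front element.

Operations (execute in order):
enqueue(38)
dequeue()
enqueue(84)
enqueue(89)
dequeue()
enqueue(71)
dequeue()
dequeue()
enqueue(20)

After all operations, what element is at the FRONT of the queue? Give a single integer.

enqueue(38): queue = [38]
dequeue(): queue = []
enqueue(84): queue = [84]
enqueue(89): queue = [84, 89]
dequeue(): queue = [89]
enqueue(71): queue = [89, 71]
dequeue(): queue = [71]
dequeue(): queue = []
enqueue(20): queue = [20]

Answer: 20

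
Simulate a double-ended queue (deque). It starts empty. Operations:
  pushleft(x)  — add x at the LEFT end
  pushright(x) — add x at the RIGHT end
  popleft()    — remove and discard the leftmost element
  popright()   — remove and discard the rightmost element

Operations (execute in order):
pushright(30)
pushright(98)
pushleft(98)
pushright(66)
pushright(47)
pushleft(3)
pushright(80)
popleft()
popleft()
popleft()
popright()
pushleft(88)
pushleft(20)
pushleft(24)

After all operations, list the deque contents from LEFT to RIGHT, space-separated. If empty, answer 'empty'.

Answer: 24 20 88 98 66 47

Derivation:
pushright(30): [30]
pushright(98): [30, 98]
pushleft(98): [98, 30, 98]
pushright(66): [98, 30, 98, 66]
pushright(47): [98, 30, 98, 66, 47]
pushleft(3): [3, 98, 30, 98, 66, 47]
pushright(80): [3, 98, 30, 98, 66, 47, 80]
popleft(): [98, 30, 98, 66, 47, 80]
popleft(): [30, 98, 66, 47, 80]
popleft(): [98, 66, 47, 80]
popright(): [98, 66, 47]
pushleft(88): [88, 98, 66, 47]
pushleft(20): [20, 88, 98, 66, 47]
pushleft(24): [24, 20, 88, 98, 66, 47]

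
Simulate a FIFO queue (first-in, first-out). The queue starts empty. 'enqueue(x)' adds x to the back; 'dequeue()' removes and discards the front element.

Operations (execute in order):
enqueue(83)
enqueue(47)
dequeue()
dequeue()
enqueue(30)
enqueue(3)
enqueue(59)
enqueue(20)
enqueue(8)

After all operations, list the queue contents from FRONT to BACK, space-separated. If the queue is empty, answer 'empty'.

Answer: 30 3 59 20 8

Derivation:
enqueue(83): [83]
enqueue(47): [83, 47]
dequeue(): [47]
dequeue(): []
enqueue(30): [30]
enqueue(3): [30, 3]
enqueue(59): [30, 3, 59]
enqueue(20): [30, 3, 59, 20]
enqueue(8): [30, 3, 59, 20, 8]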